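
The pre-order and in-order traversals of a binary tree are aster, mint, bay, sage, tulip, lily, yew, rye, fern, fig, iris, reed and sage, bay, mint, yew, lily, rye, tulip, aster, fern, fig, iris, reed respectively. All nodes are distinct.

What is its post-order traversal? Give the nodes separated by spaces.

sage bay yew rye lily tulip mint reed iris fig fern aster

The first element of pre-order is the root; it splits in-order into left and right subtrees.
Root aster: left subtree has 7 nodes {sage, bay, mint, yew, lily, rye, tulip}, right has 4 {fern, fig, iris, reed}.
  Root mint: left subtree has 2 nodes {sage, bay}, right has 4 {yew, lily, rye, tulip}.
    Root bay: left subtree has 1 node {sage}, right has 0 { }.
    Root tulip: left subtree has 3 nodes {yew, lily, rye}, right has 0 { }.
      Root lily: left subtree has 1 node {yew}, right has 1 {rye}.
  Root fern: left subtree has 0 nodes { }, right has 3 {fig, iris, reed}.
    Root fig: left subtree has 0 nodes { }, right has 2 {iris, reed}.
      Root iris: left subtree has 0 nodes { }, right has 1 {reed}.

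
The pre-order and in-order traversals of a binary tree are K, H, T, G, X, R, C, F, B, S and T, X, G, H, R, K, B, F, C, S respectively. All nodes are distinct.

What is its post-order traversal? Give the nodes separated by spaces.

X G T R H B F S C K

The first element of pre-order is the root; it splits in-order into left and right subtrees.
Root K: left subtree has 5 nodes {T, X, G, H, R}, right has 4 {B, F, C, S}.
  Root H: left subtree has 3 nodes {T, X, G}, right has 1 {R}.
    Root T: left subtree has 0 nodes { }, right has 2 {X, G}.
      Root G: left subtree has 1 node {X}, right has 0 { }.
  Root C: left subtree has 2 nodes {B, F}, right has 1 {S}.
    Root F: left subtree has 1 node {B}, right has 0 { }.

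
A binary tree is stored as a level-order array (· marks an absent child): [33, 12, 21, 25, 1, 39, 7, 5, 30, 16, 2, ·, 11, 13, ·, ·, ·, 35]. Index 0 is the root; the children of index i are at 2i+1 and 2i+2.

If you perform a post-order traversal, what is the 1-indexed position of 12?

Post-order visits the left subtree, then the right subtree, then the node.
At 33: go left to 12.
  At 12: go left to 25.
    At 25: go left to 5.
      5 is a leaf — visit 5.
    At 25: go right to 30.
      At 30: go left to 35.
        35 is a leaf — visit 35.
      At 30: no right child.
      Visit 30.
    Visit 25.
  At 12: go right to 1.
    At 1: go left to 16.
      16 is a leaf — visit 16.
    At 1: go right to 2.
      2 is a leaf — visit 2.
    Visit 1.
  Visit 12.
At 33: go right to 21.
  At 21: go left to 39.
    At 39: no left child.
    At 39: go right to 11.
      11 is a leaf — visit 11.
    Visit 39.
  At 21: go right to 7.
    At 7: go left to 13.
      13 is a leaf — visit 13.
    At 7: no right child.
    Visit 7.
  Visit 21.
Visit 33.
Full post-order sequence: 5, 35, 30, 25, 16, 2, 1, 12, 11, 39, 13, 7, 21, 33.

8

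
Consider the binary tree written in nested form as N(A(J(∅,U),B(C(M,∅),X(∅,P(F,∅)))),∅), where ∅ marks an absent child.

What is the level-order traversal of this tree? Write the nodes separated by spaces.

Level-order visits nodes level by level from the root, left to right within each level.
Level 0: N
Level 1: A
Level 2: J, B
Level 3: U, C, X
Level 4: M, P
Level 5: F

N A J B U C X M P F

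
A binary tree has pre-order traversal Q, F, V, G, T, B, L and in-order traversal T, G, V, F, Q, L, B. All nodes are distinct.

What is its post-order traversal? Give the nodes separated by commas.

The first element of pre-order is the root; it splits in-order into left and right subtrees.
Root Q: left subtree has 4 nodes {T, G, V, F}, right has 2 {L, B}.
  Root F: left subtree has 3 nodes {T, G, V}, right has 0 { }.
    Root V: left subtree has 2 nodes {T, G}, right has 0 { }.
      Root G: left subtree has 1 node {T}, right has 0 { }.
  Root B: left subtree has 1 node {L}, right has 0 { }.

T, G, V, F, L, B, Q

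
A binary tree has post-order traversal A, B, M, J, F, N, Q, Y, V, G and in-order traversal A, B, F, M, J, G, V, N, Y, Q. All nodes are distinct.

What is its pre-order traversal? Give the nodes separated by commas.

The last element of post-order is the root; it splits in-order into left and right subtrees.
Root G: left subtree has 5 nodes {A, B, F, M, J}, right has 4 {V, N, Y, Q}.
  Root F: left subtree has 2 nodes {A, B}, right has 2 {M, J}.
    Root B: left subtree has 1 node {A}, right has 0 { }.
    Root J: left subtree has 1 node {M}, right has 0 { }.
  Root V: left subtree has 0 nodes { }, right has 3 {N, Y, Q}.
    Root Y: left subtree has 1 node {N}, right has 1 {Q}.

G, F, B, A, J, M, V, Y, N, Q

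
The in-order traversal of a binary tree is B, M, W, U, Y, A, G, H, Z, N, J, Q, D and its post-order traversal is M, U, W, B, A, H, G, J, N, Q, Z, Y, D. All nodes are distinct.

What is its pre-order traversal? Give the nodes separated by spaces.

D Y B W M U Z G A H Q N J

The last element of post-order is the root; it splits in-order into left and right subtrees.
Root D: left subtree has 12 nodes {B, M, W, U, Y, A, G, H, Z, N, J, Q}, right has 0 { }.
  Root Y: left subtree has 4 nodes {B, M, W, U}, right has 7 {A, G, H, Z, N, J, Q}.
    Root B: left subtree has 0 nodes { }, right has 3 {M, W, U}.
      Root W: left subtree has 1 node {M}, right has 1 {U}.
    Root Z: left subtree has 3 nodes {A, G, H}, right has 3 {N, J, Q}.
      Root G: left subtree has 1 node {A}, right has 1 {H}.
      Root Q: left subtree has 2 nodes {N, J}, right has 0 { }.
        Root N: left subtree has 0 nodes { }, right has 1 {J}.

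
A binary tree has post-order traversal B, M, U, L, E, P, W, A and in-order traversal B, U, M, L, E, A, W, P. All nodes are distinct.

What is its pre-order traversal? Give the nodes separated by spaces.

The last element of post-order is the root; it splits in-order into left and right subtrees.
Root A: left subtree has 5 nodes {B, U, M, L, E}, right has 2 {W, P}.
  Root E: left subtree has 4 nodes {B, U, M, L}, right has 0 { }.
    Root L: left subtree has 3 nodes {B, U, M}, right has 0 { }.
      Root U: left subtree has 1 node {B}, right has 1 {M}.
  Root W: left subtree has 0 nodes { }, right has 1 {P}.

A E L U B M W P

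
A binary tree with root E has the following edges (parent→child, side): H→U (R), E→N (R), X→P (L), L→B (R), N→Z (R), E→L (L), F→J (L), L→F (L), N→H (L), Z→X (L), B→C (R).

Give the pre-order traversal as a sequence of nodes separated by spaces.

E L F J B C N H U Z X P

Pre-order visits the node, then its left subtree, then its right subtree.
Visit E.
At E: go left to L.
  Visit L.
  At L: go left to F.
    Visit F.
    At F: go left to J.
      J is a leaf — visit J.
    At F: no right child.
  At L: go right to B.
    Visit B.
    At B: no left child.
    At B: go right to C.
      C is a leaf — visit C.
At E: go right to N.
  Visit N.
  At N: go left to H.
    Visit H.
    At H: no left child.
    At H: go right to U.
      U is a leaf — visit U.
  At N: go right to Z.
    Visit Z.
    At Z: go left to X.
      Visit X.
      At X: go left to P.
        P is a leaf — visit P.
      At X: no right child.
    At Z: no right child.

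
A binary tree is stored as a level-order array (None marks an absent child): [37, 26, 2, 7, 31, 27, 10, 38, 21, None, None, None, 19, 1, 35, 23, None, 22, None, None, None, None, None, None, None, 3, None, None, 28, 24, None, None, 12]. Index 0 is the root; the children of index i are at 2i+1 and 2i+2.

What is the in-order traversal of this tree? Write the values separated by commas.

In-order visits the left subtree, then the node, then the right subtree.
At 37: go left to 26.
  At 26: go left to 7.
    At 7: go left to 38.
      At 38: go left to 23.
        At 23: no left child.
        Visit 23.
        At 23: go right to 12.
          12 is a leaf — visit 12.
      Visit 38.
      At 38: no right child.
    Visit 7.
    At 7: go right to 21.
      At 21: go left to 22.
        22 is a leaf — visit 22.
      Visit 21.
      At 21: no right child.
  Visit 26.
  At 26: go right to 31.
    31 is a leaf — visit 31.
Visit 37.
At 37: go right to 2.
  At 2: go left to 27.
    At 27: no left child.
    Visit 27.
    At 27: go right to 19.
      At 19: go left to 3.
        3 is a leaf — visit 3.
      Visit 19.
      At 19: no right child.
  Visit 2.
  At 2: go right to 10.
    At 10: go left to 1.
      At 1: no left child.
      Visit 1.
      At 1: go right to 28.
        28 is a leaf — visit 28.
    Visit 10.
    At 10: go right to 35.
      At 35: go left to 24.
        24 is a leaf — visit 24.
      Visit 35.
      At 35: no right child.

23, 12, 38, 7, 22, 21, 26, 31, 37, 27, 3, 19, 2, 1, 28, 10, 24, 35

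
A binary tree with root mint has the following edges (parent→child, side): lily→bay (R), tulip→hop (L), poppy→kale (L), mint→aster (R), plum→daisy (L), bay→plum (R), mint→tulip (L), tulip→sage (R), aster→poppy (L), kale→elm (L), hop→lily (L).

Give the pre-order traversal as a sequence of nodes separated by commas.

mint, tulip, hop, lily, bay, plum, daisy, sage, aster, poppy, kale, elm

Pre-order visits the node, then its left subtree, then its right subtree.
Visit mint.
At mint: go left to tulip.
  Visit tulip.
  At tulip: go left to hop.
    Visit hop.
    At hop: go left to lily.
      Visit lily.
      At lily: no left child.
      At lily: go right to bay.
        Visit bay.
        At bay: no left child.
        At bay: go right to plum.
          Visit plum.
          At plum: go left to daisy.
            daisy is a leaf — visit daisy.
          At plum: no right child.
    At hop: no right child.
  At tulip: go right to sage.
    sage is a leaf — visit sage.
At mint: go right to aster.
  Visit aster.
  At aster: go left to poppy.
    Visit poppy.
    At poppy: go left to kale.
      Visit kale.
      At kale: go left to elm.
        elm is a leaf — visit elm.
      At kale: no right child.
    At poppy: no right child.
  At aster: no right child.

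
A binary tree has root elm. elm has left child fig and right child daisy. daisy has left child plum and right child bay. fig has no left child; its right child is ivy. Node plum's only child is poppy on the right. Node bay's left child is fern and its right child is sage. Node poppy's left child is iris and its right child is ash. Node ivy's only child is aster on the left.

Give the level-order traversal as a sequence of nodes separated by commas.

elm, fig, daisy, ivy, plum, bay, aster, poppy, fern, sage, iris, ash

Level-order visits nodes level by level from the root, left to right within each level.
Level 0: elm
Level 1: fig, daisy
Level 2: ivy, plum, bay
Level 3: aster, poppy, fern, sage
Level 4: iris, ash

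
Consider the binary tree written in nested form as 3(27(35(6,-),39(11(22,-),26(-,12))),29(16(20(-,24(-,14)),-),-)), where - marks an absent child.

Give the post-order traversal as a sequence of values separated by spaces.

Post-order visits the left subtree, then the right subtree, then the node.
At 3: go left to 27.
  At 27: go left to 35.
    At 35: go left to 6.
      6 is a leaf — visit 6.
    At 35: no right child.
    Visit 35.
  At 27: go right to 39.
    At 39: go left to 11.
      At 11: go left to 22.
        22 is a leaf — visit 22.
      At 11: no right child.
      Visit 11.
    At 39: go right to 26.
      At 26: no left child.
      At 26: go right to 12.
        12 is a leaf — visit 12.
      Visit 26.
    Visit 39.
  Visit 27.
At 3: go right to 29.
  At 29: go left to 16.
    At 16: go left to 20.
      At 20: no left child.
      At 20: go right to 24.
        At 24: no left child.
        At 24: go right to 14.
          14 is a leaf — visit 14.
        Visit 24.
      Visit 20.
    At 16: no right child.
    Visit 16.
  At 29: no right child.
  Visit 29.
Visit 3.

6 35 22 11 12 26 39 27 14 24 20 16 29 3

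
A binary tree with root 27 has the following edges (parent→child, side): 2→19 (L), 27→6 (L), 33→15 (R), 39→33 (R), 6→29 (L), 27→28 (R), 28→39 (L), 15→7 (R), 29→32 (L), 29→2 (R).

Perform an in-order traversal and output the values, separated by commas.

In-order visits the left subtree, then the node, then the right subtree.
At 27: go left to 6.
  At 6: go left to 29.
    At 29: go left to 32.
      32 is a leaf — visit 32.
    Visit 29.
    At 29: go right to 2.
      At 2: go left to 19.
        19 is a leaf — visit 19.
      Visit 2.
      At 2: no right child.
  Visit 6.
  At 6: no right child.
Visit 27.
At 27: go right to 28.
  At 28: go left to 39.
    At 39: no left child.
    Visit 39.
    At 39: go right to 33.
      At 33: no left child.
      Visit 33.
      At 33: go right to 15.
        At 15: no left child.
        Visit 15.
        At 15: go right to 7.
          7 is a leaf — visit 7.
  Visit 28.
  At 28: no right child.

32, 29, 19, 2, 6, 27, 39, 33, 15, 7, 28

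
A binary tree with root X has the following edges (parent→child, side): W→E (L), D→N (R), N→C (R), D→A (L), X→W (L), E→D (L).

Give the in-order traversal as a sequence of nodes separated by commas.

In-order visits the left subtree, then the node, then the right subtree.
At X: go left to W.
  At W: go left to E.
    At E: go left to D.
      At D: go left to A.
        A is a leaf — visit A.
      Visit D.
      At D: go right to N.
        At N: no left child.
        Visit N.
        At N: go right to C.
          C is a leaf — visit C.
    Visit E.
    At E: no right child.
  Visit W.
  At W: no right child.
Visit X.
At X: no right child.

A, D, N, C, E, W, X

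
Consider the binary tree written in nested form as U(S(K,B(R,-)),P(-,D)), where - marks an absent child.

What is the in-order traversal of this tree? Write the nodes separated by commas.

K, S, R, B, U, P, D

In-order visits the left subtree, then the node, then the right subtree.
At U: go left to S.
  At S: go left to K.
    K is a leaf — visit K.
  Visit S.
  At S: go right to B.
    At B: go left to R.
      R is a leaf — visit R.
    Visit B.
    At B: no right child.
Visit U.
At U: go right to P.
  At P: no left child.
  Visit P.
  At P: go right to D.
    D is a leaf — visit D.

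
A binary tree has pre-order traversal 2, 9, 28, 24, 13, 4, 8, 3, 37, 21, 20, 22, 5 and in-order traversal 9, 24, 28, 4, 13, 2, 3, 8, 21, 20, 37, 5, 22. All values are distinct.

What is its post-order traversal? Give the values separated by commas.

The first element of pre-order is the root; it splits in-order into left and right subtrees.
Root 2: left subtree has 5 nodes {9, 24, 28, 4, 13}, right has 7 {3, 8, 21, 20, 37, 5, 22}.
  Root 9: left subtree has 0 nodes { }, right has 4 {24, 28, 4, 13}.
    Root 28: left subtree has 1 node {24}, right has 2 {4, 13}.
      Root 13: left subtree has 1 node {4}, right has 0 { }.
  Root 8: left subtree has 1 node {3}, right has 5 {21, 20, 37, 5, 22}.
    Root 37: left subtree has 2 nodes {21, 20}, right has 2 {5, 22}.
      Root 21: left subtree has 0 nodes { }, right has 1 {20}.
      Root 22: left subtree has 1 node {5}, right has 0 { }.

24, 4, 13, 28, 9, 3, 20, 21, 5, 22, 37, 8, 2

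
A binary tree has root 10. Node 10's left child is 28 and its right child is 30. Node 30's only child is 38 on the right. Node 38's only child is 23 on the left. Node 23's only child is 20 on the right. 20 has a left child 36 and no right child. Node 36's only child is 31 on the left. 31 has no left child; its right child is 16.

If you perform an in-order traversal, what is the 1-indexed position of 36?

In-order visits the left subtree, then the node, then the right subtree.
At 10: go left to 28.
  28 is a leaf — visit 28.
Visit 10.
At 10: go right to 30.
  At 30: no left child.
  Visit 30.
  At 30: go right to 38.
    At 38: go left to 23.
      At 23: no left child.
      Visit 23.
      At 23: go right to 20.
        At 20: go left to 36.
          At 36: go left to 31.
            At 31: no left child.
            Visit 31.
            At 31: go right to 16.
              16 is a leaf — visit 16.
          Visit 36.
          At 36: no right child.
        Visit 20.
        At 20: no right child.
    Visit 38.
    At 38: no right child.
Full in-order sequence: 28, 10, 30, 23, 31, 16, 36, 20, 38.

7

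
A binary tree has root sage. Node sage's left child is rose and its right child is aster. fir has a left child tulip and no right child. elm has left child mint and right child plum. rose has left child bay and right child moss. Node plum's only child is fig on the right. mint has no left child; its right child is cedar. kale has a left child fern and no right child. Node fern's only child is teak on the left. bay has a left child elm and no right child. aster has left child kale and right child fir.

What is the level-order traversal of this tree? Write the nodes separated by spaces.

sage rose aster bay moss kale fir elm fern tulip mint plum teak cedar fig

Level-order visits nodes level by level from the root, left to right within each level.
Level 0: sage
Level 1: rose, aster
Level 2: bay, moss, kale, fir
Level 3: elm, fern, tulip
Level 4: mint, plum, teak
Level 5: cedar, fig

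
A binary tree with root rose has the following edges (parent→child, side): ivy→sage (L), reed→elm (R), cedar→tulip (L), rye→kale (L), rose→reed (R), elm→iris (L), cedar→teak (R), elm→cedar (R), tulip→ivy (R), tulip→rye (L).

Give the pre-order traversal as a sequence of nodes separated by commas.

Pre-order visits the node, then its left subtree, then its right subtree.
Visit rose.
At rose: no left child.
At rose: go right to reed.
  Visit reed.
  At reed: no left child.
  At reed: go right to elm.
    Visit elm.
    At elm: go left to iris.
      iris is a leaf — visit iris.
    At elm: go right to cedar.
      Visit cedar.
      At cedar: go left to tulip.
        Visit tulip.
        At tulip: go left to rye.
          Visit rye.
          At rye: go left to kale.
            kale is a leaf — visit kale.
          At rye: no right child.
        At tulip: go right to ivy.
          Visit ivy.
          At ivy: go left to sage.
            sage is a leaf — visit sage.
          At ivy: no right child.
      At cedar: go right to teak.
        teak is a leaf — visit teak.

rose, reed, elm, iris, cedar, tulip, rye, kale, ivy, sage, teak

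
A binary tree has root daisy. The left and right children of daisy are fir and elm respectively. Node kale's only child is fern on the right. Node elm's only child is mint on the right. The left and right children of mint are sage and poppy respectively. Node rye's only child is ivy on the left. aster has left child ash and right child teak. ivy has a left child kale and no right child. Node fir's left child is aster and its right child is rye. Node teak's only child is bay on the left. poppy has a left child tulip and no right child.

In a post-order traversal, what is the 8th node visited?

Post-order visits the left subtree, then the right subtree, then the node.
At daisy: go left to fir.
  At fir: go left to aster.
    At aster: go left to ash.
      ash is a leaf — visit ash.
    At aster: go right to teak.
      At teak: go left to bay.
        bay is a leaf — visit bay.
      At teak: no right child.
      Visit teak.
    Visit aster.
  At fir: go right to rye.
    At rye: go left to ivy.
      At ivy: go left to kale.
        At kale: no left child.
        At kale: go right to fern.
          fern is a leaf — visit fern.
        Visit kale.
      At ivy: no right child.
      Visit ivy.
    At rye: no right child.
    Visit rye.
  Visit fir.
At daisy: go right to elm.
  At elm: no left child.
  At elm: go right to mint.
    At mint: go left to sage.
      sage is a leaf — visit sage.
    At mint: go right to poppy.
      At poppy: go left to tulip.
        tulip is a leaf — visit tulip.
      At poppy: no right child.
      Visit poppy.
    Visit mint.
  Visit elm.
Visit daisy.
Full post-order sequence: ash, bay, teak, aster, fern, kale, ivy, rye, fir, sage, tulip, poppy, mint, elm, daisy.

rye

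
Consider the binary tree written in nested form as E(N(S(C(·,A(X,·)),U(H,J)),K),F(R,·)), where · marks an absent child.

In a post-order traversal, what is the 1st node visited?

Post-order visits the left subtree, then the right subtree, then the node.
At E: go left to N.
  At N: go left to S.
    At S: go left to C.
      At C: no left child.
      At C: go right to A.
        At A: go left to X.
          X is a leaf — visit X.
        At A: no right child.
        Visit A.
      Visit C.
    At S: go right to U.
      At U: go left to H.
        H is a leaf — visit H.
      At U: go right to J.
        J is a leaf — visit J.
      Visit U.
    Visit S.
  At N: go right to K.
    K is a leaf — visit K.
  Visit N.
At E: go right to F.
  At F: go left to R.
    R is a leaf — visit R.
  At F: no right child.
  Visit F.
Visit E.
Full post-order sequence: X, A, C, H, J, U, S, K, N, R, F, E.

X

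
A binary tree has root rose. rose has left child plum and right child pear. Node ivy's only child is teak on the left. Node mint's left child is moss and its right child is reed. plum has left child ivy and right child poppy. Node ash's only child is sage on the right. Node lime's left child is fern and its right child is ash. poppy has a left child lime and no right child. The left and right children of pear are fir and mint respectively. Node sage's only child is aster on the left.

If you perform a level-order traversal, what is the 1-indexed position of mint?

Level-order visits nodes level by level from the root, left to right within each level.
Level 0: rose
Level 1: plum, pear
Level 2: ivy, poppy, fir, mint
Level 3: teak, lime, moss, reed
Level 4: fern, ash
Level 5: sage
Level 6: aster
Full level-order sequence: rose, plum, pear, ivy, poppy, fir, mint, teak, lime, moss, reed, fern, ash, sage, aster.

7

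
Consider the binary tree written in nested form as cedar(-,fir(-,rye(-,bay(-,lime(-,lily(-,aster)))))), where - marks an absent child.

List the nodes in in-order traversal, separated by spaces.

cedar fir rye bay lime lily aster

In-order visits the left subtree, then the node, then the right subtree.
At cedar: no left child.
Visit cedar.
At cedar: go right to fir.
  At fir: no left child.
  Visit fir.
  At fir: go right to rye.
    At rye: no left child.
    Visit rye.
    At rye: go right to bay.
      At bay: no left child.
      Visit bay.
      At bay: go right to lime.
        At lime: no left child.
        Visit lime.
        At lime: go right to lily.
          At lily: no left child.
          Visit lily.
          At lily: go right to aster.
            aster is a leaf — visit aster.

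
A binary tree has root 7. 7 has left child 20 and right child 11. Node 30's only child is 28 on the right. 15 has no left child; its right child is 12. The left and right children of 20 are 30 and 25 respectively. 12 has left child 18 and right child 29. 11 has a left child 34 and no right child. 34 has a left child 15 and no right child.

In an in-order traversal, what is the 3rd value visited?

20

In-order visits the left subtree, then the node, then the right subtree.
At 7: go left to 20.
  At 20: go left to 30.
    At 30: no left child.
    Visit 30.
    At 30: go right to 28.
      28 is a leaf — visit 28.
  Visit 20.
  At 20: go right to 25.
    25 is a leaf — visit 25.
Visit 7.
At 7: go right to 11.
  At 11: go left to 34.
    At 34: go left to 15.
      At 15: no left child.
      Visit 15.
      At 15: go right to 12.
        At 12: go left to 18.
          18 is a leaf — visit 18.
        Visit 12.
        At 12: go right to 29.
          29 is a leaf — visit 29.
    Visit 34.
    At 34: no right child.
  Visit 11.
  At 11: no right child.
Full in-order sequence: 30, 28, 20, 25, 7, 15, 18, 12, 29, 34, 11.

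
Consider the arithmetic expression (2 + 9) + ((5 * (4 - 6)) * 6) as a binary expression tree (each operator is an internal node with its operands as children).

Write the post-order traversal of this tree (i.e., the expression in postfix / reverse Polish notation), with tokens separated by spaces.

Post-order on an expression tree gives postfix notation: for each operator, emit left operand, right operand, then the operator.

2 9 + 5 4 6 - * 6 * +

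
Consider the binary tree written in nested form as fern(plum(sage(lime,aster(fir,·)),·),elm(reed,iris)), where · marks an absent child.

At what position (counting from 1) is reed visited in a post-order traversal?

Post-order visits the left subtree, then the right subtree, then the node.
At fern: go left to plum.
  At plum: go left to sage.
    At sage: go left to lime.
      lime is a leaf — visit lime.
    At sage: go right to aster.
      At aster: go left to fir.
        fir is a leaf — visit fir.
      At aster: no right child.
      Visit aster.
    Visit sage.
  At plum: no right child.
  Visit plum.
At fern: go right to elm.
  At elm: go left to reed.
    reed is a leaf — visit reed.
  At elm: go right to iris.
    iris is a leaf — visit iris.
  Visit elm.
Visit fern.
Full post-order sequence: lime, fir, aster, sage, plum, reed, iris, elm, fern.

6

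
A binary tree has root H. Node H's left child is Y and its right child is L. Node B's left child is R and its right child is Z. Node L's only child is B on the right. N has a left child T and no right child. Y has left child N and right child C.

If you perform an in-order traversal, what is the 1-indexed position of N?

In-order visits the left subtree, then the node, then the right subtree.
At H: go left to Y.
  At Y: go left to N.
    At N: go left to T.
      T is a leaf — visit T.
    Visit N.
    At N: no right child.
  Visit Y.
  At Y: go right to C.
    C is a leaf — visit C.
Visit H.
At H: go right to L.
  At L: no left child.
  Visit L.
  At L: go right to B.
    At B: go left to R.
      R is a leaf — visit R.
    Visit B.
    At B: go right to Z.
      Z is a leaf — visit Z.
Full in-order sequence: T, N, Y, C, H, L, R, B, Z.

2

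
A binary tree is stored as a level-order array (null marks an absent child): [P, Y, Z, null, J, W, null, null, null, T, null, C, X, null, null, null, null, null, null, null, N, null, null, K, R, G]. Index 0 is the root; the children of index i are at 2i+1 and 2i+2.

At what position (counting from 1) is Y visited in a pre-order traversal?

2

Pre-order visits the node, then its left subtree, then its right subtree.
Visit P.
At P: go left to Y.
  Visit Y.
  At Y: no left child.
  At Y: go right to J.
    Visit J.
    At J: go left to T.
      Visit T.
      At T: no left child.
      At T: go right to N.
        N is a leaf — visit N.
    At J: no right child.
At P: go right to Z.
  Visit Z.
  At Z: go left to W.
    Visit W.
    At W: go left to C.
      Visit C.
      At C: go left to K.
        K is a leaf — visit K.
      At C: go right to R.
        R is a leaf — visit R.
    At W: go right to X.
      Visit X.
      At X: go left to G.
        G is a leaf — visit G.
      At X: no right child.
  At Z: no right child.
Full pre-order sequence: P, Y, J, T, N, Z, W, C, K, R, X, G.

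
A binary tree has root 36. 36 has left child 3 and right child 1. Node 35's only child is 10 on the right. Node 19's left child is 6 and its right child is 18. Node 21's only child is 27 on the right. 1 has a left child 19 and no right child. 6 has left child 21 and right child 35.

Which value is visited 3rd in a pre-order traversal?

Pre-order visits the node, then its left subtree, then its right subtree.
Visit 36.
At 36: go left to 3.
  3 is a leaf — visit 3.
At 36: go right to 1.
  Visit 1.
  At 1: go left to 19.
    Visit 19.
    At 19: go left to 6.
      Visit 6.
      At 6: go left to 21.
        Visit 21.
        At 21: no left child.
        At 21: go right to 27.
          27 is a leaf — visit 27.
      At 6: go right to 35.
        Visit 35.
        At 35: no left child.
        At 35: go right to 10.
          10 is a leaf — visit 10.
    At 19: go right to 18.
      18 is a leaf — visit 18.
  At 1: no right child.
Full pre-order sequence: 36, 3, 1, 19, 6, 21, 27, 35, 10, 18.

1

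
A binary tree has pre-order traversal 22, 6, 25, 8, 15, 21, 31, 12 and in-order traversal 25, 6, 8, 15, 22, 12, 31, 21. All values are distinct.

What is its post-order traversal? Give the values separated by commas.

25, 15, 8, 6, 12, 31, 21, 22

The first element of pre-order is the root; it splits in-order into left and right subtrees.
Root 22: left subtree has 4 nodes {25, 6, 8, 15}, right has 3 {12, 31, 21}.
  Root 6: left subtree has 1 node {25}, right has 2 {8, 15}.
    Root 8: left subtree has 0 nodes { }, right has 1 {15}.
  Root 21: left subtree has 2 nodes {12, 31}, right has 0 { }.
    Root 31: left subtree has 1 node {12}, right has 0 { }.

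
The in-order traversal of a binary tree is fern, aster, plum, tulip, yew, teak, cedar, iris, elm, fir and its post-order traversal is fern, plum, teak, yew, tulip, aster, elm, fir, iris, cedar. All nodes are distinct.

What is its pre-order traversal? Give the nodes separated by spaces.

The last element of post-order is the root; it splits in-order into left and right subtrees.
Root cedar: left subtree has 6 nodes {fern, aster, plum, tulip, yew, teak}, right has 3 {iris, elm, fir}.
  Root aster: left subtree has 1 node {fern}, right has 4 {plum, tulip, yew, teak}.
    Root tulip: left subtree has 1 node {plum}, right has 2 {yew, teak}.
      Root yew: left subtree has 0 nodes { }, right has 1 {teak}.
  Root iris: left subtree has 0 nodes { }, right has 2 {elm, fir}.
    Root fir: left subtree has 1 node {elm}, right has 0 { }.

cedar aster fern tulip plum yew teak iris fir elm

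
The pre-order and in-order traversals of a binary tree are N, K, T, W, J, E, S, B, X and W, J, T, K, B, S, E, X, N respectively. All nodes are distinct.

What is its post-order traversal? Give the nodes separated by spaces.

The first element of pre-order is the root; it splits in-order into left and right subtrees.
Root N: left subtree has 8 nodes {W, J, T, K, B, S, E, X}, right has 0 { }.
  Root K: left subtree has 3 nodes {W, J, T}, right has 4 {B, S, E, X}.
    Root T: left subtree has 2 nodes {W, J}, right has 0 { }.
      Root W: left subtree has 0 nodes { }, right has 1 {J}.
    Root E: left subtree has 2 nodes {B, S}, right has 1 {X}.
      Root S: left subtree has 1 node {B}, right has 0 { }.

J W T B S X E K N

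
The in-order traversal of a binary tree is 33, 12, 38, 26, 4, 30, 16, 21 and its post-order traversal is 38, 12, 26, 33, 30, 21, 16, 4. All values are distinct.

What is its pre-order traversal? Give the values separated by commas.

The last element of post-order is the root; it splits in-order into left and right subtrees.
Root 4: left subtree has 4 nodes {33, 12, 38, 26}, right has 3 {30, 16, 21}.
  Root 33: left subtree has 0 nodes { }, right has 3 {12, 38, 26}.
    Root 26: left subtree has 2 nodes {12, 38}, right has 0 { }.
      Root 12: left subtree has 0 nodes { }, right has 1 {38}.
  Root 16: left subtree has 1 node {30}, right has 1 {21}.

4, 33, 26, 12, 38, 16, 30, 21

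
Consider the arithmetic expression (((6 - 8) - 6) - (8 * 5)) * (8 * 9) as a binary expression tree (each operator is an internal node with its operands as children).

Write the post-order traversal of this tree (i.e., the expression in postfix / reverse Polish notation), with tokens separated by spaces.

Post-order on an expression tree gives postfix notation: for each operator, emit left operand, right operand, then the operator.

6 8 - 6 - 8 5 * - 8 9 * *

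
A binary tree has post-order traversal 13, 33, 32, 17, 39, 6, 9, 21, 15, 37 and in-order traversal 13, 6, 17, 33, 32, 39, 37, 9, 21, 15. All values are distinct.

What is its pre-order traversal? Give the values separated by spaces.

37 6 13 39 17 32 33 15 21 9

The last element of post-order is the root; it splits in-order into left and right subtrees.
Root 37: left subtree has 6 nodes {13, 6, 17, 33, 32, 39}, right has 3 {9, 21, 15}.
  Root 6: left subtree has 1 node {13}, right has 4 {17, 33, 32, 39}.
    Root 39: left subtree has 3 nodes {17, 33, 32}, right has 0 { }.
      Root 17: left subtree has 0 nodes { }, right has 2 {33, 32}.
        Root 32: left subtree has 1 node {33}, right has 0 { }.
  Root 15: left subtree has 2 nodes {9, 21}, right has 0 { }.
    Root 21: left subtree has 1 node {9}, right has 0 { }.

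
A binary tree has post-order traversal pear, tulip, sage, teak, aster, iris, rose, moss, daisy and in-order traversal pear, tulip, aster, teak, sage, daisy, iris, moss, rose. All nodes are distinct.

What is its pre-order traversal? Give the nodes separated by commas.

daisy, aster, tulip, pear, teak, sage, moss, iris, rose

The last element of post-order is the root; it splits in-order into left and right subtrees.
Root daisy: left subtree has 5 nodes {pear, tulip, aster, teak, sage}, right has 3 {iris, moss, rose}.
  Root aster: left subtree has 2 nodes {pear, tulip}, right has 2 {teak, sage}.
    Root tulip: left subtree has 1 node {pear}, right has 0 { }.
    Root teak: left subtree has 0 nodes { }, right has 1 {sage}.
  Root moss: left subtree has 1 node {iris}, right has 1 {rose}.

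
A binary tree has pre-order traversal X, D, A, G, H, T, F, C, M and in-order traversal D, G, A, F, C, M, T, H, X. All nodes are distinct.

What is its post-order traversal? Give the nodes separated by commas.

G, M, C, F, T, H, A, D, X

The first element of pre-order is the root; it splits in-order into left and right subtrees.
Root X: left subtree has 8 nodes {D, G, A, F, C, M, T, H}, right has 0 { }.
  Root D: left subtree has 0 nodes { }, right has 7 {G, A, F, C, M, T, H}.
    Root A: left subtree has 1 node {G}, right has 5 {F, C, M, T, H}.
      Root H: left subtree has 4 nodes {F, C, M, T}, right has 0 { }.
        Root T: left subtree has 3 nodes {F, C, M}, right has 0 { }.
          Root F: left subtree has 0 nodes { }, right has 2 {C, M}.
            Root C: left subtree has 0 nodes { }, right has 1 {M}.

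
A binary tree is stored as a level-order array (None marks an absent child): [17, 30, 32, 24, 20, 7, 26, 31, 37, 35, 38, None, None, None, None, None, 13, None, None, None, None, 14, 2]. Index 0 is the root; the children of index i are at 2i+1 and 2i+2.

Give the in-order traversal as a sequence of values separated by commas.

In-order visits the left subtree, then the node, then the right subtree.
At 17: go left to 30.
  At 30: go left to 24.
    At 24: go left to 31.
      At 31: no left child.
      Visit 31.
      At 31: go right to 13.
        13 is a leaf — visit 13.
    Visit 24.
    At 24: go right to 37.
      37 is a leaf — visit 37.
  Visit 30.
  At 30: go right to 20.
    At 20: go left to 35.
      35 is a leaf — visit 35.
    Visit 20.
    At 20: go right to 38.
      At 38: go left to 14.
        14 is a leaf — visit 14.
      Visit 38.
      At 38: go right to 2.
        2 is a leaf — visit 2.
Visit 17.
At 17: go right to 32.
  At 32: go left to 7.
    7 is a leaf — visit 7.
  Visit 32.
  At 32: go right to 26.
    26 is a leaf — visit 26.

31, 13, 24, 37, 30, 35, 20, 14, 38, 2, 17, 7, 32, 26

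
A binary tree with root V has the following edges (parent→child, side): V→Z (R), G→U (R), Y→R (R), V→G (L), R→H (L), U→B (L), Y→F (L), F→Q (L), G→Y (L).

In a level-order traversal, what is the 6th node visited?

F

Level-order visits nodes level by level from the root, left to right within each level.
Level 0: V
Level 1: G, Z
Level 2: Y, U
Level 3: F, R, B
Level 4: Q, H
Full level-order sequence: V, G, Z, Y, U, F, R, B, Q, H.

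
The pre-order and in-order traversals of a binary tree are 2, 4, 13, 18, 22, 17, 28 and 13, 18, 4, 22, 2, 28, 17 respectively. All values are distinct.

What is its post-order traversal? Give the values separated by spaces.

The first element of pre-order is the root; it splits in-order into left and right subtrees.
Root 2: left subtree has 4 nodes {13, 18, 4, 22}, right has 2 {28, 17}.
  Root 4: left subtree has 2 nodes {13, 18}, right has 1 {22}.
    Root 13: left subtree has 0 nodes { }, right has 1 {18}.
  Root 17: left subtree has 1 node {28}, right has 0 { }.

18 13 22 4 28 17 2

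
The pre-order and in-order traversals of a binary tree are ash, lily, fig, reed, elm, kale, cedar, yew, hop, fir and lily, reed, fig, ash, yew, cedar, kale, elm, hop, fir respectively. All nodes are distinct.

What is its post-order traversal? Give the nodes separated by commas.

The first element of pre-order is the root; it splits in-order into left and right subtrees.
Root ash: left subtree has 3 nodes {lily, reed, fig}, right has 6 {yew, cedar, kale, elm, hop, fir}.
  Root lily: left subtree has 0 nodes { }, right has 2 {reed, fig}.
    Root fig: left subtree has 1 node {reed}, right has 0 { }.
  Root elm: left subtree has 3 nodes {yew, cedar, kale}, right has 2 {hop, fir}.
    Root kale: left subtree has 2 nodes {yew, cedar}, right has 0 { }.
      Root cedar: left subtree has 1 node {yew}, right has 0 { }.
    Root hop: left subtree has 0 nodes { }, right has 1 {fir}.

reed, fig, lily, yew, cedar, kale, fir, hop, elm, ash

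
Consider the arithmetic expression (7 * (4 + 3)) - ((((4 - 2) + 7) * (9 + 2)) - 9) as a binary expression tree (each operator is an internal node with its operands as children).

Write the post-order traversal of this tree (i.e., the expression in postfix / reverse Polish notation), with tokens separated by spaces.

7 4 3 + * 4 2 - 7 + 9 2 + * 9 - -

Post-order on an expression tree gives postfix notation: for each operator, emit left operand, right operand, then the operator.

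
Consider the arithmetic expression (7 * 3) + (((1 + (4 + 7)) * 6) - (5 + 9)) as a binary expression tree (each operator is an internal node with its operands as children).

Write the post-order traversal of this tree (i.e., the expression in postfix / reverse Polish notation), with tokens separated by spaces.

Post-order on an expression tree gives postfix notation: for each operator, emit left operand, right operand, then the operator.

7 3 * 1 4 7 + + 6 * 5 9 + - +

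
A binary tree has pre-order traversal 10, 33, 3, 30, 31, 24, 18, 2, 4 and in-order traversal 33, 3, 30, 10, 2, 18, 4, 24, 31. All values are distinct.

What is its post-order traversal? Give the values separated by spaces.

30 3 33 2 4 18 24 31 10

The first element of pre-order is the root; it splits in-order into left and right subtrees.
Root 10: left subtree has 3 nodes {33, 3, 30}, right has 5 {2, 18, 4, 24, 31}.
  Root 33: left subtree has 0 nodes { }, right has 2 {3, 30}.
    Root 3: left subtree has 0 nodes { }, right has 1 {30}.
  Root 31: left subtree has 4 nodes {2, 18, 4, 24}, right has 0 { }.
    Root 24: left subtree has 3 nodes {2, 18, 4}, right has 0 { }.
      Root 18: left subtree has 1 node {2}, right has 1 {4}.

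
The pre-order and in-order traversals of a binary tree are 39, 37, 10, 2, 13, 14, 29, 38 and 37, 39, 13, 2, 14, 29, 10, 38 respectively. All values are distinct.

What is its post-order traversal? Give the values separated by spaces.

37 13 29 14 2 38 10 39

The first element of pre-order is the root; it splits in-order into left and right subtrees.
Root 39: left subtree has 1 node {37}, right has 6 {13, 2, 14, 29, 10, 38}.
  Root 10: left subtree has 4 nodes {13, 2, 14, 29}, right has 1 {38}.
    Root 2: left subtree has 1 node {13}, right has 2 {14, 29}.
      Root 14: left subtree has 0 nodes { }, right has 1 {29}.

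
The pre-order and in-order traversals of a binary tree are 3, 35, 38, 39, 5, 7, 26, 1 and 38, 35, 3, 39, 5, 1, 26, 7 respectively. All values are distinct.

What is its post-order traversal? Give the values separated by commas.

The first element of pre-order is the root; it splits in-order into left and right subtrees.
Root 3: left subtree has 2 nodes {38, 35}, right has 5 {39, 5, 1, 26, 7}.
  Root 35: left subtree has 1 node {38}, right has 0 { }.
  Root 39: left subtree has 0 nodes { }, right has 4 {5, 1, 26, 7}.
    Root 5: left subtree has 0 nodes { }, right has 3 {1, 26, 7}.
      Root 7: left subtree has 2 nodes {1, 26}, right has 0 { }.
        Root 26: left subtree has 1 node {1}, right has 0 { }.

38, 35, 1, 26, 7, 5, 39, 3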